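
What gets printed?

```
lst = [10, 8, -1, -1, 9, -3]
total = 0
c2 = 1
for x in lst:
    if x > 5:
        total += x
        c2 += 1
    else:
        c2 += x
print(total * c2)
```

-27

x=10: >5, total = 0+10 = 10; c2=2
x=8: >5, total = 10+8 = 18; c2=3
x=-1: not >5; c2=2
x=-1: not >5; c2=1
x=9: >5, total = 18+9 = 27; c2=2
x=-3: not >5; c2=-1
total*c2 = 27*(-1) = -27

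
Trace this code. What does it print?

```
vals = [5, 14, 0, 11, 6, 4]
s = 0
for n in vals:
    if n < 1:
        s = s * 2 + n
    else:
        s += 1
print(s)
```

7

n=5: not <1, s = 0+1 = 1
n=14: not <1, s = 1+1 = 2
n=0: <1, s = 2*2+0 = 4
n=11: not <1, s = 4+1 = 5
n=6: not <1, s = 5+1 = 6
n=4: not <1, s = 6+1 = 7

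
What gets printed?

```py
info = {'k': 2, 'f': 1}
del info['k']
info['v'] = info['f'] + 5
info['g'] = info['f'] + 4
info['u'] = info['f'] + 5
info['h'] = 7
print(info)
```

{'f': 1, 'v': 6, 'g': 5, 'u': 6, 'h': 7}

del 'k' → {'f': 1}
info['v'] = info['f']+5 = 6 → {'f': 1, 'v': 6}
info['g'] = info['f']+4 = 5 → {'f': 1, 'v': 6, 'g': 5}
info['u'] = info['f']+5 = 6 → {'f': 1, 'v': 6, 'g': 5, 'u': 6}
info['h'] = 7 → {'f': 1, 'v': 6, 'g': 5, 'u': 6, 'h': 7}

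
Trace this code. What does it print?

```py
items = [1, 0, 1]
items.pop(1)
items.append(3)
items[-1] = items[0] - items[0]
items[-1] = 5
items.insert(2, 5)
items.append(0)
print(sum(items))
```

12

pop(1) removes 0 → [1, 1]
append 3 → [1, 1, 3]
items[-1] = items[0]-items[0] = 1-1 = 0 → [1, 1, 0]
items[-1] = 5 → [1, 1, 5]
insert 5 at 2 → [1, 1, 5, 5]
append 0 → [1, 1, 5, 5, 0]
sum = 12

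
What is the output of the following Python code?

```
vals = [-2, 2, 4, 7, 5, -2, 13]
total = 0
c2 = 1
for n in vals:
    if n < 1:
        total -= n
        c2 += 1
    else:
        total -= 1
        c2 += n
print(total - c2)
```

-35

n=-2: <1, total = 0-(-2) = 2; c2=2
n=2: not <1, total = 2-1 = 1; c2=4
n=4: not <1, total = 1-1 = 0; c2=8
n=7: not <1, total = 0-1 = -1; c2=15
n=5: not <1, total = (-1)-1 = -2; c2=20
n=-2: <1, total = (-2)-(-2) = 0; c2=21
n=13: not <1, total = 0-1 = -1; c2=34
total-c2 = (-1)-34 = -35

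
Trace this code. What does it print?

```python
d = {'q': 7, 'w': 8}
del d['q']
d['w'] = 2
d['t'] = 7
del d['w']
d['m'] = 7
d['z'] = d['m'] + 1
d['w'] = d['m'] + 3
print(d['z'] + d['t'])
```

del 'q' → {'w': 8}
d['w'] = 2 → {'w': 2}
d['t'] = 7 → {'w': 2, 't': 7}
del 'w' → {'t': 7}
d['m'] = 7 → {'t': 7, 'm': 7}
d['z'] = d['m']+1 = 8 → {'t': 7, 'm': 7, 'z': 8}
d['w'] = d['m']+3 = 10 → {'t': 7, 'm': 7, 'z': 8, 'w': 10}
d['z']+d['t'] = 8+7 = 15

15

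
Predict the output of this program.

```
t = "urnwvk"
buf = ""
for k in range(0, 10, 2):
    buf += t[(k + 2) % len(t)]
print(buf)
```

nvunv

k=0: add t[2]='n' → 'n'
k=2: add t[4]='v' → 'nv'
k=4: add t[0]='u' → 'nvu'
k=6: add t[2]='n' → 'nvun'
k=8: add t[4]='v' → 'nvunv'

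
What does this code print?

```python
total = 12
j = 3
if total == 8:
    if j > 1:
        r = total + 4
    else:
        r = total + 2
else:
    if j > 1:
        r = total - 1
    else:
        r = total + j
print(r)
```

total=12, j=3
total == 8 is False; j > 1 is True
→ r = total - 1 = 11

11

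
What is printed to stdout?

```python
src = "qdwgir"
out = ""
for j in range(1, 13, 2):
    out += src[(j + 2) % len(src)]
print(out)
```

grdgrd

j=1: add src[3]='g' → 'g'
j=3: add src[5]='r' → 'gr'
j=5: add src[1]='d' → 'grd'
j=7: add src[3]='g' → 'grdg'
j=9: add src[5]='r' → 'grdgr'
j=11: add src[1]='d' → 'grdgrd'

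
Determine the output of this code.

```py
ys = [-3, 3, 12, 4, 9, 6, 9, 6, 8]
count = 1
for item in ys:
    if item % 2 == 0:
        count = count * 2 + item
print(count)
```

item=-3: not even
item=3: not even
item=12: even, count = 1*2+12 = 14
item=4: even, count = 14*2+4 = 32
item=9: not even
item=6: even, count = 32*2+6 = 70
item=9: not even
item=6: even, count = 70*2+6 = 146
item=8: even, count = 146*2+8 = 300

300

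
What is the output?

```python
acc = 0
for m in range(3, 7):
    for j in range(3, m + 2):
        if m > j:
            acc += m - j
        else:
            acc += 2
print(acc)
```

26

m=3,j=3: not 3>3, acc = 0+2 = 2
m=3,j=4: not 3>4, acc = 2+2 = 4
m=4,j=3: 4>3, acc = 4+1 = 5
m=4,j=4: not 4>4, acc = 5+2 = 7
m=4,j=5: not 4>5, acc = 7+2 = 9
m=5,j=3: 5>3, acc = 9+2 = 11
m=5,j=4: 5>4, acc = 11+1 = 12
m=5,j=5: not 5>5, acc = 12+2 = 14
m=5,j=6: not 5>6, acc = 14+2 = 16
m=6,j=3: 6>3, acc = 16+3 = 19
m=6,j=4: 6>4, acc = 19+2 = 21
m=6,j=5: 6>5, acc = 21+1 = 22
m=6,j=6: not 6>6, acc = 22+2 = 24
m=6,j=7: not 6>7, acc = 24+2 = 26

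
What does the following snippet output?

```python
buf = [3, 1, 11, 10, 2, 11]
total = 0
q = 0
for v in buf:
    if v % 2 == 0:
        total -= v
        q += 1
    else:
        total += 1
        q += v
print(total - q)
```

v=3: not even, total = 0+1 = 1; q=3
v=1: not even, total = 1+1 = 2; q=4
v=11: not even, total = 2+1 = 3; q=15
v=10: even, total = 3-10 = -7; q=16
v=2: even, total = (-7)-2 = -9; q=17
v=11: not even, total = (-9)+1 = -8; q=28
total-q = (-8)-28 = -36

-36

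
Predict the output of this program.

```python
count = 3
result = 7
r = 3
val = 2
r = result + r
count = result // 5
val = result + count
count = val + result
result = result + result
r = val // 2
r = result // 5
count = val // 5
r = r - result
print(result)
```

r = 7+3 = 10
count = 7//5 = 1
val = 7+1 = 8
count = 8+7 = 15
result = 7+7 = 14
r = 8//2 = 4
r = 14//5 = 2
count = 8//5 = 1
r = 2-14 = -12

14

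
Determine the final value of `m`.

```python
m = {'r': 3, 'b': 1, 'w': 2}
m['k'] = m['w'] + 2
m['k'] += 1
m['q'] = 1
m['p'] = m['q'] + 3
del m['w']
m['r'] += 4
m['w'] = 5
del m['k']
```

{'r': 7, 'b': 1, 'q': 1, 'p': 4, 'w': 5}

m['k'] = m['w']+2 = 4 → {'r': 3, 'b': 1, 'w': 2, 'k': 4}
m['k'] = 4+1 = 5 → {'r': 3, 'b': 1, 'w': 2, 'k': 5}
m['q'] = 1 → {'r': 3, 'b': 1, 'w': 2, 'k': 5, 'q': 1}
m['p'] = m['q']+3 = 4 → {'r': 3, 'b': 1, 'w': 2, 'k': 5, 'q': 1, 'p': 4}
del 'w' → {'r': 3, 'b': 1, 'k': 5, 'q': 1, 'p': 4}
m['r'] = 3+4 = 7 → {'r': 7, 'b': 1, 'k': 5, 'q': 1, 'p': 4}
m['w'] = 5 → {'r': 7, 'b': 1, 'k': 5, 'q': 1, 'p': 4, 'w': 5}
del 'k' → {'r': 7, 'b': 1, 'q': 1, 'p': 4, 'w': 5}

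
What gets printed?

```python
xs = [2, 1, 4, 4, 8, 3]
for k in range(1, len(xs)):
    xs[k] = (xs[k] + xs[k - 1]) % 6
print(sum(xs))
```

k=1: xs[1] = (1+2)%6 = 3 → [2, 3, 4, 4, 8, 3]
k=2: xs[2] = (4+3)%6 = 1 → [2, 3, 1, 4, 8, 3]
k=3: xs[3] = (4+1)%6 = 5 → [2, 3, 1, 5, 8, 3]
k=4: xs[4] = (8+5)%6 = 1 → [2, 3, 1, 5, 1, 3]
k=5: xs[5] = (3+1)%6 = 4 → [2, 3, 1, 5, 1, 4]
sum = 16

16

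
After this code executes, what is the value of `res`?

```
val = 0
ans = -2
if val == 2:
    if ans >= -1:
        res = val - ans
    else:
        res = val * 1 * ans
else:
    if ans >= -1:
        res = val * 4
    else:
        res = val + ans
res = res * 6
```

-12

val=0, ans=-2
val == 2 is False; ans >= -1 is False
→ res = val + ans = -2
res = (-2)*6 = -12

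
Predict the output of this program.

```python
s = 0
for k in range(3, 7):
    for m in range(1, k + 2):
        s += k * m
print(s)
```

363

k=3,m=1: s = 0+3 = 3
k=3,m=2: s = 3+6 = 9
k=3,m=3: s = 9+9 = 18
k=3,m=4: s = 18+12 = 30
k=4,m=1: s = 30+4 = 34
k=4,m=2: s = 34+8 = 42
k=4,m=3: s = 42+12 = 54
k=4,m=4: s = 54+16 = 70
k=4,m=5: s = 70+20 = 90
k=5,m=1: s = 90+5 = 95
k=5,m=2: s = 95+10 = 105
k=5,m=3: s = 105+15 = 120
k=5,m=4: s = 120+20 = 140
k=5,m=5: s = 140+25 = 165
k=5,m=6: s = 165+30 = 195
k=6,m=1: s = 195+6 = 201
k=6,m=2: s = 201+12 = 213
k=6,m=3: s = 213+18 = 231
k=6,m=4: s = 231+24 = 255
k=6,m=5: s = 255+30 = 285
k=6,m=6: s = 285+36 = 321
k=6,m=7: s = 321+42 = 363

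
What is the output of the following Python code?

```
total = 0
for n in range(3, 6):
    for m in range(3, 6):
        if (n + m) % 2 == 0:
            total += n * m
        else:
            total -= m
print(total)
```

n=3,m=3: even sum, total = 0+9 = 9
n=3,m=4: odd sum, total = 9-4 = 5
n=3,m=5: even sum, total = 5+15 = 20
n=4,m=3: odd sum, total = 20-3 = 17
n=4,m=4: even sum, total = 17+16 = 33
n=4,m=5: odd sum, total = 33-5 = 28
n=5,m=3: even sum, total = 28+15 = 43
n=5,m=4: odd sum, total = 43-4 = 39
n=5,m=5: even sum, total = 39+25 = 64

64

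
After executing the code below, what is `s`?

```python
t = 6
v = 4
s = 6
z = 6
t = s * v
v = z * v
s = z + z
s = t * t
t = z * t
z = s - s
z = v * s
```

t = 6*4 = 24
v = 6*4 = 24
s = 6+6 = 12
s = 24*24 = 576
t = 6*24 = 144
z = 576-576 = 0
z = 24*576 = 13824

576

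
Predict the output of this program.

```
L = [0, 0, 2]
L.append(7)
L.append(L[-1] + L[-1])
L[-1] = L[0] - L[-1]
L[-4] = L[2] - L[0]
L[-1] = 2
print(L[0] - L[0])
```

0

append 7 → [0, 0, 2, 7]
append L[-1]+L[-1] = 7+7 = 14 → [0, 0, 2, 7, 14]
L[-1] = L[0]-L[-1] = 0-14 = -14 → [0, 0, 2, 7, -14]
L[-4] = L[2]-L[0] = 2-0 = 2 → [0, 2, 2, 7, -14]
L[-1] = 2 → [0, 2, 2, 7, 2]
L[0]-L[0] = 0-0 = 0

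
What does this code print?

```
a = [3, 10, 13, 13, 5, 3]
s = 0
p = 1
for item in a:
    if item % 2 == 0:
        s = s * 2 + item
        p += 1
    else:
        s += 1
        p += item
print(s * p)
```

624

item=3: not even, s = 0+1 = 1; p=4
item=10: even, s = 1*2+10 = 12; p=5
item=13: not even, s = 12+1 = 13; p=18
item=13: not even, s = 13+1 = 14; p=31
item=5: not even, s = 14+1 = 15; p=36
item=3: not even, s = 15+1 = 16; p=39
s*p = 16*39 = 624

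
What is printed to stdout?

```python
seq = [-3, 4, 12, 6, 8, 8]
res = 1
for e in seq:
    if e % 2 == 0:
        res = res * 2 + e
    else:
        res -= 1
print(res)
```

e=-3: not even, res = 1-1 = 0
e=4: even, res = 0*2+4 = 4
e=12: even, res = 4*2+12 = 20
e=6: even, res = 20*2+6 = 46
e=8: even, res = 46*2+8 = 100
e=8: even, res = 100*2+8 = 208

208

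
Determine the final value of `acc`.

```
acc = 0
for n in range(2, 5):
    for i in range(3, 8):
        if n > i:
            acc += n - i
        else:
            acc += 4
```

n=2,i=3: not 2>3, acc = 0+4 = 4
n=2,i=4: not 2>4, acc = 4+4 = 8
n=2,i=5: not 2>5, acc = 8+4 = 12
n=2,i=6: not 2>6, acc = 12+4 = 16
n=2,i=7: not 2>7, acc = 16+4 = 20
n=3,i=3: not 3>3, acc = 20+4 = 24
n=3,i=4: not 3>4, acc = 24+4 = 28
n=3,i=5: not 3>5, acc = 28+4 = 32
n=3,i=6: not 3>6, acc = 32+4 = 36
n=3,i=7: not 3>7, acc = 36+4 = 40
n=4,i=3: 4>3, acc = 40+1 = 41
n=4,i=4: not 4>4, acc = 41+4 = 45
n=4,i=5: not 4>5, acc = 45+4 = 49
n=4,i=6: not 4>6, acc = 49+4 = 53
n=4,i=7: not 4>7, acc = 53+4 = 57

57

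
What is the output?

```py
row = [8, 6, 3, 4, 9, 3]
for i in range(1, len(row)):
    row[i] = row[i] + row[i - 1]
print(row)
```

i=1: row[1] = 6+8 = 14 → [8, 14, 3, 4, 9, 3]
i=2: row[2] = 3+14 = 17 → [8, 14, 17, 4, 9, 3]
i=3: row[3] = 4+17 = 21 → [8, 14, 17, 21, 9, 3]
i=4: row[4] = 9+21 = 30 → [8, 14, 17, 21, 30, 3]
i=5: row[5] = 3+30 = 33 → [8, 14, 17, 21, 30, 33]

[8, 14, 17, 21, 30, 33]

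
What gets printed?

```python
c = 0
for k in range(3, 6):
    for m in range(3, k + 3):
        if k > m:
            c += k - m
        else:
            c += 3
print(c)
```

k=3,m=3: not 3>3, c = 0+3 = 3
k=3,m=4: not 3>4, c = 3+3 = 6
k=3,m=5: not 3>5, c = 6+3 = 9
k=4,m=3: 4>3, c = 9+1 = 10
k=4,m=4: not 4>4, c = 10+3 = 13
k=4,m=5: not 4>5, c = 13+3 = 16
k=4,m=6: not 4>6, c = 16+3 = 19
k=5,m=3: 5>3, c = 19+2 = 21
k=5,m=4: 5>4, c = 21+1 = 22
k=5,m=5: not 5>5, c = 22+3 = 25
k=5,m=6: not 5>6, c = 25+3 = 28
k=5,m=7: not 5>7, c = 28+3 = 31

31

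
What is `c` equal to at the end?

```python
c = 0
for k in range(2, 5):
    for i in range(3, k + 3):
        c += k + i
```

66

k=2,i=3: c = 0+5 = 5
k=2,i=4: c = 5+6 = 11
k=3,i=3: c = 11+6 = 17
k=3,i=4: c = 17+7 = 24
k=3,i=5: c = 24+8 = 32
k=4,i=3: c = 32+7 = 39
k=4,i=4: c = 39+8 = 47
k=4,i=5: c = 47+9 = 56
k=4,i=6: c = 56+10 = 66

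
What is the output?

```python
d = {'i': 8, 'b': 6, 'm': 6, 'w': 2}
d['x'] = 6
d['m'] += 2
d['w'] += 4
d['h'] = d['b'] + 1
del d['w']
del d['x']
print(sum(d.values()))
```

29

d['x'] = 6 → {'i': 8, 'b': 6, 'm': 6, 'w': 2, 'x': 6}
d['m'] = 6+2 = 8 → {'i': 8, 'b': 6, 'm': 8, 'w': 2, 'x': 6}
d['w'] = 2+4 = 6 → {'i': 8, 'b': 6, 'm': 8, 'w': 6, 'x': 6}
d['h'] = d['b']+1 = 7 → {'i': 8, 'b': 6, 'm': 8, 'w': 6, 'x': 6, 'h': 7}
del 'w' → {'i': 8, 'b': 6, 'm': 8, 'x': 6, 'h': 7}
del 'x' → {'i': 8, 'b': 6, 'm': 8, 'h': 7}
sum of values = 29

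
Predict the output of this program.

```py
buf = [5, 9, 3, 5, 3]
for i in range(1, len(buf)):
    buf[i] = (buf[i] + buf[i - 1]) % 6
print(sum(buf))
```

17

i=1: buf[1] = (9+5)%6 = 2 → [5, 2, 3, 5, 3]
i=2: buf[2] = (3+2)%6 = 5 → [5, 2, 5, 5, 3]
i=3: buf[3] = (5+5)%6 = 4 → [5, 2, 5, 4, 3]
i=4: buf[4] = (3+4)%6 = 1 → [5, 2, 5, 4, 1]
sum = 17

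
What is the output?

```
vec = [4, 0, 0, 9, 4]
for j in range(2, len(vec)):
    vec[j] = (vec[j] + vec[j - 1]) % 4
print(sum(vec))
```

6

j=2: vec[2] = (0+0)%4 = 0 → [4, 0, 0, 9, 4]
j=3: vec[3] = (9+0)%4 = 1 → [4, 0, 0, 1, 4]
j=4: vec[4] = (4+1)%4 = 1 → [4, 0, 0, 1, 1]
sum = 6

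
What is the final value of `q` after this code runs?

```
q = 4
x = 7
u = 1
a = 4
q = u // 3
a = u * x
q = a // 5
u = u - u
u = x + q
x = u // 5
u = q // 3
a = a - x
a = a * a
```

1

q = 1//3 = 0
a = 1*7 = 7
q = 7//5 = 1
u = 1-1 = 0
u = 7+1 = 8
x = 8//5 = 1
u = 1//3 = 0
a = 7-1 = 6
a = 6*6 = 36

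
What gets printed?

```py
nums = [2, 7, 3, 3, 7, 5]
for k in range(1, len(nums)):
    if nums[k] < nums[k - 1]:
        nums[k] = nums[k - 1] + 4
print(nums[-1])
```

k=1: 7>=2, unchanged → [2, 7, 3, 3, 7, 5]
k=2: 3<7, nums[2] = 7+4 = 11 → [2, 7, 11, 3, 7, 5]
k=3: 3<11, nums[3] = 11+4 = 15 → [2, 7, 11, 15, 7, 5]
k=4: 7<15, nums[4] = 15+4 = 19 → [2, 7, 11, 15, 19, 5]
k=5: 5<19, nums[5] = 19+4 = 23 → [2, 7, 11, 15, 19, 23]

23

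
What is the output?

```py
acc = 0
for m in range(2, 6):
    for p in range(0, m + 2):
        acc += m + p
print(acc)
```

m=2,p=0: acc = 0+2 = 2
m=2,p=1: acc = 2+3 = 5
m=2,p=2: acc = 5+4 = 9
m=2,p=3: acc = 9+5 = 14
m=3,p=0: acc = 14+3 = 17
m=3,p=1: acc = 17+4 = 21
m=3,p=2: acc = 21+5 = 26
m=3,p=3: acc = 26+6 = 32
m=3,p=4: acc = 32+7 = 39
m=4,p=0: acc = 39+4 = 43
m=4,p=1: acc = 43+5 = 48
m=4,p=2: acc = 48+6 = 54
m=4,p=3: acc = 54+7 = 61
m=4,p=4: acc = 61+8 = 69
m=4,p=5: acc = 69+9 = 78
m=5,p=0: acc = 78+5 = 83
m=5,p=1: acc = 83+6 = 89
m=5,p=2: acc = 89+7 = 96
m=5,p=3: acc = 96+8 = 104
m=5,p=4: acc = 104+9 = 113
m=5,p=5: acc = 113+10 = 123
m=5,p=6: acc = 123+11 = 134

134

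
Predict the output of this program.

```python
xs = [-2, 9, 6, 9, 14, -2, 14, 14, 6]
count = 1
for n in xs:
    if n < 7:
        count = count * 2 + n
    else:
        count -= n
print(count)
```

n=-2: <7, count = 1*2+(-2) = 0
n=9: not <7, count = 0-9 = -9
n=6: <7, count = (-9)*2+6 = -12
n=9: not <7, count = (-12)-9 = -21
n=14: not <7, count = (-21)-14 = -35
n=-2: <7, count = (-35)*2+(-2) = -72
n=14: not <7, count = (-72)-14 = -86
n=14: not <7, count = (-86)-14 = -100
n=6: <7, count = (-100)*2+6 = -194

-194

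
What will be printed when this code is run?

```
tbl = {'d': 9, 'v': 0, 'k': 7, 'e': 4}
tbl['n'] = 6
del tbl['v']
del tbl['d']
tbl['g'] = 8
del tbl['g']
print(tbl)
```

tbl['n'] = 6 → {'d': 9, 'v': 0, 'k': 7, 'e': 4, 'n': 6}
del 'v' → {'d': 9, 'k': 7, 'e': 4, 'n': 6}
del 'd' → {'k': 7, 'e': 4, 'n': 6}
tbl['g'] = 8 → {'k': 7, 'e': 4, 'n': 6, 'g': 8}
del 'g' → {'k': 7, 'e': 4, 'n': 6}

{'k': 7, 'e': 4, 'n': 6}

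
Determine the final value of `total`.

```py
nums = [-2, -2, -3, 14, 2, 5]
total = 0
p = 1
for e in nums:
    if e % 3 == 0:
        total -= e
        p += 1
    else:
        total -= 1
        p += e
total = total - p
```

-21

e=-2: not %3==0, total = 0-1 = -1; p=-1
e=-2: not %3==0, total = (-1)-1 = -2; p=-3
e=-3: %3==0, total = (-2)-(-3) = 1; p=-2
e=14: not %3==0, total = 1-1 = 0; p=12
e=2: not %3==0, total = 0-1 = -1; p=14
e=5: not %3==0, total = (-1)-1 = -2; p=19
total-p = (-2)-19 = -21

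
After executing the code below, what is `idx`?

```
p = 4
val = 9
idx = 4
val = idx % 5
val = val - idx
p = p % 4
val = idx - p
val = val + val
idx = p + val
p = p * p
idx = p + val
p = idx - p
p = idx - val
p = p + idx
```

8

val = 4%5 = 4
val = 4-4 = 0
p = 4%4 = 0
val = 4-0 = 4
val = 4+4 = 8
idx = 0+8 = 8
p = 0*0 = 0
idx = 0+8 = 8
p = 8-0 = 8
p = 8-8 = 0
p = 0+8 = 8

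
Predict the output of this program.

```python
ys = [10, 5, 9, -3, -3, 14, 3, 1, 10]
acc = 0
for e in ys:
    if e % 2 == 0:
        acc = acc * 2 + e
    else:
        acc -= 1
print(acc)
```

58

e=10: even, acc = 0*2+10 = 10
e=5: not even, acc = 10-1 = 9
e=9: not even, acc = 9-1 = 8
e=-3: not even, acc = 8-1 = 7
e=-3: not even, acc = 7-1 = 6
e=14: even, acc = 6*2+14 = 26
e=3: not even, acc = 26-1 = 25
e=1: not even, acc = 25-1 = 24
e=10: even, acc = 24*2+10 = 58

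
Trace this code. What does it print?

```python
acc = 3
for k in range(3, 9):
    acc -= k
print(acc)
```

-30

k=3: acc = 3-3 = 0
k=4: acc = 0-4 = -4
k=5: acc = (-4)-5 = -9
k=6: acc = (-9)-6 = -15
k=7: acc = (-15)-7 = -22
k=8: acc = (-22)-8 = -30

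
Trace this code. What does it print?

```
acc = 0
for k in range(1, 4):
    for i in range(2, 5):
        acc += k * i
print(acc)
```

54

k=1,i=2: acc = 0+2 = 2
k=1,i=3: acc = 2+3 = 5
k=1,i=4: acc = 5+4 = 9
k=2,i=2: acc = 9+4 = 13
k=2,i=3: acc = 13+6 = 19
k=2,i=4: acc = 19+8 = 27
k=3,i=2: acc = 27+6 = 33
k=3,i=3: acc = 33+9 = 42
k=3,i=4: acc = 42+12 = 54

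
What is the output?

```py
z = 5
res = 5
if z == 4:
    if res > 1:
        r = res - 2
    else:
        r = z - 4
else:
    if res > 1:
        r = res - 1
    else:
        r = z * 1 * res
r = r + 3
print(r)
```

7

z=5, res=5
z == 4 is False; res > 1 is True
→ r = res - 1 = 4
r = 4+3 = 7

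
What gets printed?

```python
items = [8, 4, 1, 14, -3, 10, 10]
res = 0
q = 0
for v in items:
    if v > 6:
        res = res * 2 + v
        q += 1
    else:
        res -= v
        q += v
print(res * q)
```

v=8: >6, res = 0*2+8 = 8; q=1
v=4: not >6, res = 8-4 = 4; q=5
v=1: not >6, res = 4-1 = 3; q=6
v=14: >6, res = 3*2+14 = 20; q=7
v=-3: not >6, res = 20-(-3) = 23; q=4
v=10: >6, res = 23*2+10 = 56; q=5
v=10: >6, res = 56*2+10 = 122; q=6
res*q = 122*6 = 732

732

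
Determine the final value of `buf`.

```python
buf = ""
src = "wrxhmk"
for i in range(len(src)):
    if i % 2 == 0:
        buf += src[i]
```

i=0: add 'w' → 'w'
i=1: skip
i=2: add 'x' → 'wx'
i=3: skip
i=4: add 'm' → 'wxm'
i=5: skip

'wxm'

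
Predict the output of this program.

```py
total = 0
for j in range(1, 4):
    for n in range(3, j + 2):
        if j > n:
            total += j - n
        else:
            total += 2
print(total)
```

j=2,n=3: not 2>3, total = 0+2 = 2
j=3,n=3: not 3>3, total = 2+2 = 4
j=3,n=4: not 3>4, total = 4+2 = 6

6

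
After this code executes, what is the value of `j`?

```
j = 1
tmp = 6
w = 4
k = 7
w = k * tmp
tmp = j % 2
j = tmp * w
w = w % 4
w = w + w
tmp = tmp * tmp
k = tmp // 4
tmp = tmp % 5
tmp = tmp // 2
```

w = 7*6 = 42
tmp = 1%2 = 1
j = 1*42 = 42
w = 42%4 = 2
w = 2+2 = 4
tmp = 1*1 = 1
k = 1//4 = 0
tmp = 1%5 = 1
tmp = 1//2 = 0

42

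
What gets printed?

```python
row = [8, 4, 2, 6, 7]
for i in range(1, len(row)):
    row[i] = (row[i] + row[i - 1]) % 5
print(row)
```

[8, 2, 4, 0, 2]

i=1: row[1] = (4+8)%5 = 2 → [8, 2, 2, 6, 7]
i=2: row[2] = (2+2)%5 = 4 → [8, 2, 4, 6, 7]
i=3: row[3] = (6+4)%5 = 0 → [8, 2, 4, 0, 7]
i=4: row[4] = (7+0)%5 = 2 → [8, 2, 4, 0, 2]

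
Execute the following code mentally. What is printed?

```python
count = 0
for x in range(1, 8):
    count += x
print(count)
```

x=1: count = 0+1 = 1
x=2: count = 1+2 = 3
x=3: count = 3+3 = 6
x=4: count = 6+4 = 10
x=5: count = 10+5 = 15
x=6: count = 15+6 = 21
x=7: count = 21+7 = 28

28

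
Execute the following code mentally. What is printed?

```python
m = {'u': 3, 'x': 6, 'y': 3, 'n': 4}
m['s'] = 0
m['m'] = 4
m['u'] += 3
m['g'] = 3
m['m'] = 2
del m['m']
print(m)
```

m['s'] = 0 → {'u': 3, 'x': 6, 'y': 3, 'n': 4, 's': 0}
m['m'] = 4 → {'u': 3, 'x': 6, 'y': 3, 'n': 4, 's': 0, 'm': 4}
m['u'] = 3+3 = 6 → {'u': 6, 'x': 6, 'y': 3, 'n': 4, 's': 0, 'm': 4}
m['g'] = 3 → {'u': 6, 'x': 6, 'y': 3, 'n': 4, 's': 0, 'm': 4, 'g': 3}
m['m'] = 2 → {'u': 6, 'x': 6, 'y': 3, 'n': 4, 's': 0, 'm': 2, 'g': 3}
del 'm' → {'u': 6, 'x': 6, 'y': 3, 'n': 4, 's': 0, 'g': 3}

{'u': 6, 'x': 6, 'y': 3, 'n': 4, 's': 0, 'g': 3}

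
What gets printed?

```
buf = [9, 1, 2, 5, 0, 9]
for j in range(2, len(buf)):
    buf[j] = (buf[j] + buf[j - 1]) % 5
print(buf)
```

j=2: buf[2] = (2+1)%5 = 3 → [9, 1, 3, 5, 0, 9]
j=3: buf[3] = (5+3)%5 = 3 → [9, 1, 3, 3, 0, 9]
j=4: buf[4] = (0+3)%5 = 3 → [9, 1, 3, 3, 3, 9]
j=5: buf[5] = (9+3)%5 = 2 → [9, 1, 3, 3, 3, 2]

[9, 1, 3, 3, 3, 2]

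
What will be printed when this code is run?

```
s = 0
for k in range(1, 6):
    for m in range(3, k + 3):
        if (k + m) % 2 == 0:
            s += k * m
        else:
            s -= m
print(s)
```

125

k=1,m=3: even sum, s = 0+3 = 3
k=2,m=3: odd sum, s = 3-3 = 0
k=2,m=4: even sum, s = 0+8 = 8
k=3,m=3: even sum, s = 8+9 = 17
k=3,m=4: odd sum, s = 17-4 = 13
k=3,m=5: even sum, s = 13+15 = 28
k=4,m=3: odd sum, s = 28-3 = 25
k=4,m=4: even sum, s = 25+16 = 41
k=4,m=5: odd sum, s = 41-5 = 36
k=4,m=6: even sum, s = 36+24 = 60
k=5,m=3: even sum, s = 60+15 = 75
k=5,m=4: odd sum, s = 75-4 = 71
k=5,m=5: even sum, s = 71+25 = 96
k=5,m=6: odd sum, s = 96-6 = 90
k=5,m=7: even sum, s = 90+35 = 125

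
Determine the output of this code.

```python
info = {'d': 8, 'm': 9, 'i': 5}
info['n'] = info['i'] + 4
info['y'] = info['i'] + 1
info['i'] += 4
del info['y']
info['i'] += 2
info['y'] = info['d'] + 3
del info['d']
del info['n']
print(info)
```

{'m': 9, 'i': 11, 'y': 11}

info['n'] = info['i']+4 = 9 → {'d': 8, 'm': 9, 'i': 5, 'n': 9}
info['y'] = info['i']+1 = 6 → {'d': 8, 'm': 9, 'i': 5, 'n': 9, 'y': 6}
info['i'] = 5+4 = 9 → {'d': 8, 'm': 9, 'i': 9, 'n': 9, 'y': 6}
del 'y' → {'d': 8, 'm': 9, 'i': 9, 'n': 9}
info['i'] = 9+2 = 11 → {'d': 8, 'm': 9, 'i': 11, 'n': 9}
info['y'] = info['d']+3 = 11 → {'d': 8, 'm': 9, 'i': 11, 'n': 9, 'y': 11}
del 'd' → {'m': 9, 'i': 11, 'n': 9, 'y': 11}
del 'n' → {'m': 9, 'i': 11, 'y': 11}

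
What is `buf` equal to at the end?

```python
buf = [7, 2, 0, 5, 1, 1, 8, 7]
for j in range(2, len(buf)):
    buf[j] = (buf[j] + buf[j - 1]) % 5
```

j=2: buf[2] = (0+2)%5 = 2 → [7, 2, 2, 5, 1, 1, 8, 7]
j=3: buf[3] = (5+2)%5 = 2 → [7, 2, 2, 2, 1, 1, 8, 7]
j=4: buf[4] = (1+2)%5 = 3 → [7, 2, 2, 2, 3, 1, 8, 7]
j=5: buf[5] = (1+3)%5 = 4 → [7, 2, 2, 2, 3, 4, 8, 7]
j=6: buf[6] = (8+4)%5 = 2 → [7, 2, 2, 2, 3, 4, 2, 7]
j=7: buf[7] = (7+2)%5 = 4 → [7, 2, 2, 2, 3, 4, 2, 4]

[7, 2, 2, 2, 3, 4, 2, 4]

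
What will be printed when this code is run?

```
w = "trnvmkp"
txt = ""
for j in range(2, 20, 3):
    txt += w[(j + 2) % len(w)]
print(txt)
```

j=2: add w[4]='m' → 'm'
j=5: add w[0]='t' → 'mt'
j=8: add w[3]='v' → 'mtv'
j=11: add w[6]='p' → 'mtvp'
j=14: add w[2]='n' → 'mtvpn'
j=17: add w[5]='k' → 'mtvpnk'

mtvpnk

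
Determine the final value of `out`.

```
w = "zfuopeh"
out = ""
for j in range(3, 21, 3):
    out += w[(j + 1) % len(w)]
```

j=3: add w[4]='p' → 'p'
j=6: add w[0]='z' → 'pz'
j=9: add w[3]='o' → 'pzo'
j=12: add w[6]='h' → 'pzoh'
j=15: add w[2]='u' → 'pzohu'
j=18: add w[5]='e' → 'pzohue'

'pzohue'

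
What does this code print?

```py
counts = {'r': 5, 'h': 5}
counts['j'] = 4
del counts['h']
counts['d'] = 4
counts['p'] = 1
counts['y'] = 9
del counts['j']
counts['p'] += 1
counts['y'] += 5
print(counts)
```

counts['j'] = 4 → {'r': 5, 'h': 5, 'j': 4}
del 'h' → {'r': 5, 'j': 4}
counts['d'] = 4 → {'r': 5, 'j': 4, 'd': 4}
counts['p'] = 1 → {'r': 5, 'j': 4, 'd': 4, 'p': 1}
counts['y'] = 9 → {'r': 5, 'j': 4, 'd': 4, 'p': 1, 'y': 9}
del 'j' → {'r': 5, 'd': 4, 'p': 1, 'y': 9}
counts['p'] = 1+1 = 2 → {'r': 5, 'd': 4, 'p': 2, 'y': 9}
counts['y'] = 9+5 = 14 → {'r': 5, 'd': 4, 'p': 2, 'y': 14}

{'r': 5, 'd': 4, 'p': 2, 'y': 14}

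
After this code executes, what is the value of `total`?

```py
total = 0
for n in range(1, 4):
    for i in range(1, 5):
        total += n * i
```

n=1,i=1: total = 0+1 = 1
n=1,i=2: total = 1+2 = 3
n=1,i=3: total = 3+3 = 6
n=1,i=4: total = 6+4 = 10
n=2,i=1: total = 10+2 = 12
n=2,i=2: total = 12+4 = 16
n=2,i=3: total = 16+6 = 22
n=2,i=4: total = 22+8 = 30
n=3,i=1: total = 30+3 = 33
n=3,i=2: total = 33+6 = 39
n=3,i=3: total = 39+9 = 48
n=3,i=4: total = 48+12 = 60

60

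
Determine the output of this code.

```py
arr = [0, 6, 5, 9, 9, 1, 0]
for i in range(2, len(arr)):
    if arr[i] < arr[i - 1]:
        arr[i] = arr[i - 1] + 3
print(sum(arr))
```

i=2: 5<6, arr[2] = 6+3 = 9 → [0, 6, 9, 9, 9, 1, 0]
i=3: 9>=9, unchanged → [0, 6, 9, 9, 9, 1, 0]
i=4: 9>=9, unchanged → [0, 6, 9, 9, 9, 1, 0]
i=5: 1<9, arr[5] = 9+3 = 12 → [0, 6, 9, 9, 9, 12, 0]
i=6: 0<12, arr[6] = 12+3 = 15 → [0, 6, 9, 9, 9, 12, 15]
sum = 60

60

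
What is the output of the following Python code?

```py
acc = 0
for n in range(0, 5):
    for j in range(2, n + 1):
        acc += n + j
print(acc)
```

36

n=2,j=2: acc = 0+4 = 4
n=3,j=2: acc = 4+5 = 9
n=3,j=3: acc = 9+6 = 15
n=4,j=2: acc = 15+6 = 21
n=4,j=3: acc = 21+7 = 28
n=4,j=4: acc = 28+8 = 36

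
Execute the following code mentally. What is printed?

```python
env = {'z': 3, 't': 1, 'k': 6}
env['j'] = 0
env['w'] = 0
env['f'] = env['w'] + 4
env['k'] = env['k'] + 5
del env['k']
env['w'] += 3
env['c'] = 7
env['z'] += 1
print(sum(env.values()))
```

env['j'] = 0 → {'z': 3, 't': 1, 'k': 6, 'j': 0}
env['w'] = 0 → {'z': 3, 't': 1, 'k': 6, 'j': 0, 'w': 0}
env['f'] = env['w']+4 = 4 → {'z': 3, 't': 1, 'k': 6, 'j': 0, 'w': 0, 'f': 4}
env['k'] = env['k']+5 = 11 → {'z': 3, 't': 1, 'k': 11, 'j': 0, 'w': 0, 'f': 4}
del 'k' → {'z': 3, 't': 1, 'j': 0, 'w': 0, 'f': 4}
env['w'] = 0+3 = 3 → {'z': 3, 't': 1, 'j': 0, 'w': 3, 'f': 4}
env['c'] = 7 → {'z': 3, 't': 1, 'j': 0, 'w': 3, 'f': 4, 'c': 7}
env['z'] = 3+1 = 4 → {'z': 4, 't': 1, 'j': 0, 'w': 3, 'f': 4, 'c': 7}
sum of values = 19

19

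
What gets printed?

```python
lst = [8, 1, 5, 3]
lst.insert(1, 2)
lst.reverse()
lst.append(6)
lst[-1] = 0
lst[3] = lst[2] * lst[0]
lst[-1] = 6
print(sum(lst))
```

26

insert 2 at 1 → [8, 2, 1, 5, 3]
reverse → [3, 5, 1, 2, 8]
append 6 → [3, 5, 1, 2, 8, 6]
lst[-1] = 0 → [3, 5, 1, 2, 8, 0]
lst[3] = lst[2]*lst[0] = 1*3 = 3 → [3, 5, 1, 3, 8, 0]
lst[-1] = 6 → [3, 5, 1, 3, 8, 6]
sum = 26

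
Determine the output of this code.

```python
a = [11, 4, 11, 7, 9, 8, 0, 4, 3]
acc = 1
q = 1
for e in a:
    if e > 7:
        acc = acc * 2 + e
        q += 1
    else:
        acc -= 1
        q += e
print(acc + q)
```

182

e=11: >7, acc = 1*2+11 = 13; q=2
e=4: not >7, acc = 13-1 = 12; q=6
e=11: >7, acc = 12*2+11 = 35; q=7
e=7: not >7, acc = 35-1 = 34; q=14
e=9: >7, acc = 34*2+9 = 77; q=15
e=8: >7, acc = 77*2+8 = 162; q=16
e=0: not >7, acc = 162-1 = 161; q=16
e=4: not >7, acc = 161-1 = 160; q=20
e=3: not >7, acc = 160-1 = 159; q=23
acc+q = 159+23 = 182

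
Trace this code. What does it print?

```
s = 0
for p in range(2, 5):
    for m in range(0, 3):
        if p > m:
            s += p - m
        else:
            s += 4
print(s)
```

p=2,m=0: 2>0, s = 0+2 = 2
p=2,m=1: 2>1, s = 2+1 = 3
p=2,m=2: not 2>2, s = 3+4 = 7
p=3,m=0: 3>0, s = 7+3 = 10
p=3,m=1: 3>1, s = 10+2 = 12
p=3,m=2: 3>2, s = 12+1 = 13
p=4,m=0: 4>0, s = 13+4 = 17
p=4,m=1: 4>1, s = 17+3 = 20
p=4,m=2: 4>2, s = 20+2 = 22

22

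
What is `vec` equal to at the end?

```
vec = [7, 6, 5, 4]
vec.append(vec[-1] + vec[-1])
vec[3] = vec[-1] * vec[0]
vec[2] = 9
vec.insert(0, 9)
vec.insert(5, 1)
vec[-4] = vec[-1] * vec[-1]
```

append vec[-1]+vec[-1] = 4+4 = 8 → [7, 6, 5, 4, 8]
vec[3] = vec[-1]*vec[0] = 8*7 = 56 → [7, 6, 5, 56, 8]
vec[2] = 9 → [7, 6, 9, 56, 8]
insert 9 at 0 → [9, 7, 6, 9, 56, 8]
insert 1 at 5 → [9, 7, 6, 9, 56, 1, 8]
vec[-4] = vec[-1]*vec[-1] = 8*8 = 64 → [9, 7, 6, 64, 56, 1, 8]

[9, 7, 6, 64, 56, 1, 8]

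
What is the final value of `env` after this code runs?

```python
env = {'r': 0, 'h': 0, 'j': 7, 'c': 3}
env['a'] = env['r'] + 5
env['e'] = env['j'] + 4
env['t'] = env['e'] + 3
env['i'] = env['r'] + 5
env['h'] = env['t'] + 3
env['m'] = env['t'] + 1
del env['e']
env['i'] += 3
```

{'r': 0, 'h': 17, 'j': 7, 'c': 3, 'a': 5, 't': 14, 'i': 8, 'm': 15}

env['a'] = env['r']+5 = 5 → {'r': 0, 'h': 0, 'j': 7, 'c': 3, 'a': 5}
env['e'] = env['j']+4 = 11 → {'r': 0, 'h': 0, 'j': 7, 'c': 3, 'a': 5, 'e': 11}
env['t'] = env['e']+3 = 14 → {'r': 0, 'h': 0, 'j': 7, 'c': 3, 'a': 5, 'e': 11, 't': 14}
env['i'] = env['r']+5 = 5 → {'r': 0, 'h': 0, 'j': 7, 'c': 3, 'a': 5, 'e': 11, 't': 14, 'i': 5}
env['h'] = env['t']+3 = 17 → {'r': 0, 'h': 17, 'j': 7, 'c': 3, 'a': 5, 'e': 11, 't': 14, 'i': 5}
env['m'] = env['t']+1 = 15 → {'r': 0, 'h': 17, 'j': 7, 'c': 3, 'a': 5, 'e': 11, 't': 14, 'i': 5, 'm': 15}
del 'e' → {'r': 0, 'h': 17, 'j': 7, 'c': 3, 'a': 5, 't': 14, 'i': 5, 'm': 15}
env['i'] = 5+3 = 8 → {'r': 0, 'h': 17, 'j': 7, 'c': 3, 'a': 5, 't': 14, 'i': 8, 'm': 15}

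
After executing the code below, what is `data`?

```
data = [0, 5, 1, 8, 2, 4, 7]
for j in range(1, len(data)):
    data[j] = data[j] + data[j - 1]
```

j=1: data[1] = 5+0 = 5 → [0, 5, 1, 8, 2, 4, 7]
j=2: data[2] = 1+5 = 6 → [0, 5, 6, 8, 2, 4, 7]
j=3: data[3] = 8+6 = 14 → [0, 5, 6, 14, 2, 4, 7]
j=4: data[4] = 2+14 = 16 → [0, 5, 6, 14, 16, 4, 7]
j=5: data[5] = 4+16 = 20 → [0, 5, 6, 14, 16, 20, 7]
j=6: data[6] = 7+20 = 27 → [0, 5, 6, 14, 16, 20, 27]

[0, 5, 6, 14, 16, 20, 27]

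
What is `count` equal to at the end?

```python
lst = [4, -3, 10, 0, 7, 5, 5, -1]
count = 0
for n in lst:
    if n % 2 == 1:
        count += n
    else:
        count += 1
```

n=4: not odd, count = 0+1 = 1
n=-3: odd, count = 1+(-3) = -2
n=10: not odd, count = (-2)+1 = -1
n=0: not odd, count = (-1)+1 = 0
n=7: odd, count = 0+7 = 7
n=5: odd, count = 7+5 = 12
n=5: odd, count = 12+5 = 17
n=-1: odd, count = 17+(-1) = 16

16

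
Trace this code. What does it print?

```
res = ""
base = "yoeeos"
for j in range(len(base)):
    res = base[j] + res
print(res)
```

j=0: prepend 'y' → 'y'
j=1: prepend 'o' → 'oy'
j=2: prepend 'e' → 'eoy'
j=3: prepend 'e' → 'eeoy'
j=4: prepend 'o' → 'oeeoy'
j=5: prepend 's' → 'soeeoy'

soeeoy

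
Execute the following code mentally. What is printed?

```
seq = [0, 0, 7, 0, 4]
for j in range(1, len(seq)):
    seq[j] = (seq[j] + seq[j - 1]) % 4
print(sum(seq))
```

j=1: seq[1] = (0+0)%4 = 0 → [0, 0, 7, 0, 4]
j=2: seq[2] = (7+0)%4 = 3 → [0, 0, 3, 0, 4]
j=3: seq[3] = (0+3)%4 = 3 → [0, 0, 3, 3, 4]
j=4: seq[4] = (4+3)%4 = 3 → [0, 0, 3, 3, 3]
sum = 9

9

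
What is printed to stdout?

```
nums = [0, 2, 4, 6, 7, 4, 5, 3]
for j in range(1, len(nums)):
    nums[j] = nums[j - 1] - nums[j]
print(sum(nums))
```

j=1: nums[1] = 0-2 = -2 → [0, -2, 4, 6, 7, 4, 5, 3]
j=2: nums[2] = (-2)-4 = -6 → [0, -2, -6, 6, 7, 4, 5, 3]
j=3: nums[3] = (-6)-6 = -12 → [0, -2, -6, -12, 7, 4, 5, 3]
j=4: nums[4] = (-12)-7 = -19 → [0, -2, -6, -12, -19, 4, 5, 3]
j=5: nums[5] = (-19)-4 = -23 → [0, -2, -6, -12, -19, -23, 5, 3]
j=6: nums[6] = (-23)-5 = -28 → [0, -2, -6, -12, -19, -23, -28, 3]
j=7: nums[7] = (-28)-3 = -31 → [0, -2, -6, -12, -19, -23, -28, -31]
sum = -121

-121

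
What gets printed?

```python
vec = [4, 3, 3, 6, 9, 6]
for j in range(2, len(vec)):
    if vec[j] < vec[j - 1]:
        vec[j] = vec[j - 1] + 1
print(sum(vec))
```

j=2: 3>=3, unchanged → [4, 3, 3, 6, 9, 6]
j=3: 6>=3, unchanged → [4, 3, 3, 6, 9, 6]
j=4: 9>=6, unchanged → [4, 3, 3, 6, 9, 6]
j=5: 6<9, vec[5] = 9+1 = 10 → [4, 3, 3, 6, 9, 10]
sum = 35

35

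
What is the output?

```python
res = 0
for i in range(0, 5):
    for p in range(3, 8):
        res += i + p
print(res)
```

175

i=0,p=3: res = 0+3 = 3
i=0,p=4: res = 3+4 = 7
i=0,p=5: res = 7+5 = 12
i=0,p=6: res = 12+6 = 18
i=0,p=7: res = 18+7 = 25
i=1,p=3: res = 25+4 = 29
i=1,p=4: res = 29+5 = 34
i=1,p=5: res = 34+6 = 40
i=1,p=6: res = 40+7 = 47
i=1,p=7: res = 47+8 = 55
i=2,p=3: res = 55+5 = 60
i=2,p=4: res = 60+6 = 66
i=2,p=5: res = 66+7 = 73
i=2,p=6: res = 73+8 = 81
i=2,p=7: res = 81+9 = 90
i=3,p=3: res = 90+6 = 96
i=3,p=4: res = 96+7 = 103
i=3,p=5: res = 103+8 = 111
i=3,p=6: res = 111+9 = 120
i=3,p=7: res = 120+10 = 130
i=4,p=3: res = 130+7 = 137
i=4,p=4: res = 137+8 = 145
i=4,p=5: res = 145+9 = 154
i=4,p=6: res = 154+10 = 164
i=4,p=7: res = 164+11 = 175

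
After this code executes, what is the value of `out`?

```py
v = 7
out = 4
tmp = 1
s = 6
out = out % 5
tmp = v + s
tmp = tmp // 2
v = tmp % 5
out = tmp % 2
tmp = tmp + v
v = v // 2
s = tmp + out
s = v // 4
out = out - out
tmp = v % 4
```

out = 4%5 = 4
tmp = 7+6 = 13
tmp = 13//2 = 6
v = 6%5 = 1
out = 6%2 = 0
tmp = 6+1 = 7
v = 1//2 = 0
s = 7+0 = 7
s = 0//4 = 0
out = 0-0 = 0
tmp = 0%4 = 0

0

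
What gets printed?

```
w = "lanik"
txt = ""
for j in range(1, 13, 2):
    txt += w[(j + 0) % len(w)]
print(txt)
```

ailnka

j=1: add w[1]='a' → 'a'
j=3: add w[3]='i' → 'ai'
j=5: add w[0]='l' → 'ail'
j=7: add w[2]='n' → 'ailn'
j=9: add w[4]='k' → 'ailnk'
j=11: add w[1]='a' → 'ailnka'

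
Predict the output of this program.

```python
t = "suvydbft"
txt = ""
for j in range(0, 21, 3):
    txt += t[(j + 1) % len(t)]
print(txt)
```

j=0: add t[1]='u' → 'u'
j=3: add t[4]='d' → 'ud'
j=6: add t[7]='t' → 'udt'
j=9: add t[2]='v' → 'udtv'
j=12: add t[5]='b' → 'udtvb'
j=15: add t[0]='s' → 'udtvbs'
j=18: add t[3]='y' → 'udtvbsy'

udtvbsy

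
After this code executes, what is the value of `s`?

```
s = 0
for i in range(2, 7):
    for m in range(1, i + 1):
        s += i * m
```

265

i=2,m=1: s = 0+2 = 2
i=2,m=2: s = 2+4 = 6
i=3,m=1: s = 6+3 = 9
i=3,m=2: s = 9+6 = 15
i=3,m=3: s = 15+9 = 24
i=4,m=1: s = 24+4 = 28
i=4,m=2: s = 28+8 = 36
i=4,m=3: s = 36+12 = 48
i=4,m=4: s = 48+16 = 64
i=5,m=1: s = 64+5 = 69
i=5,m=2: s = 69+10 = 79
i=5,m=3: s = 79+15 = 94
i=5,m=4: s = 94+20 = 114
i=5,m=5: s = 114+25 = 139
i=6,m=1: s = 139+6 = 145
i=6,m=2: s = 145+12 = 157
i=6,m=3: s = 157+18 = 175
i=6,m=4: s = 175+24 = 199
i=6,m=5: s = 199+30 = 229
i=6,m=6: s = 229+36 = 265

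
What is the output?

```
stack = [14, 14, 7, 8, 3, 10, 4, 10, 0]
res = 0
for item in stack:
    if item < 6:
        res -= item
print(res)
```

item=14: not <6
item=14: not <6
item=7: not <6
item=8: not <6
item=3: <6, res = 0-3 = -3
item=10: not <6
item=4: <6, res = (-3)-4 = -7
item=10: not <6
item=0: <6, res = (-7)-0 = -7

-7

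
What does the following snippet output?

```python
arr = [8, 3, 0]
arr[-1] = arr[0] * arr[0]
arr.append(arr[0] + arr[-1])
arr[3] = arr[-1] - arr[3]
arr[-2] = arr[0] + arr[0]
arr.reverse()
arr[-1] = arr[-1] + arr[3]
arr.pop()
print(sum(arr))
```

arr[-1] = arr[0]*arr[0] = 8*8 = 64 → [8, 3, 64]
append arr[0]+arr[-1] = 8+64 = 72 → [8, 3, 64, 72]
arr[3] = arr[-1]-arr[3] = 72-72 = 0 → [8, 3, 64, 0]
arr[-2] = arr[0]+arr[0] = 8+8 = 16 → [8, 3, 16, 0]
reverse → [0, 16, 3, 8]
arr[-1] = arr[-1]+arr[3] = 8+8 = 16 → [0, 16, 3, 16]
pop() removes 16 → [0, 16, 3]
sum = 19

19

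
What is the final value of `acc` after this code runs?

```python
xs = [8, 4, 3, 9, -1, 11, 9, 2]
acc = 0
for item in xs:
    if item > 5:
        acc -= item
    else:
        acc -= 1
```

item=8: >5, acc = 0-8 = -8
item=4: not >5, acc = (-8)-1 = -9
item=3: not >5, acc = (-9)-1 = -10
item=9: >5, acc = (-10)-9 = -19
item=-1: not >5, acc = (-19)-1 = -20
item=11: >5, acc = (-20)-11 = -31
item=9: >5, acc = (-31)-9 = -40
item=2: not >5, acc = (-40)-1 = -41

-41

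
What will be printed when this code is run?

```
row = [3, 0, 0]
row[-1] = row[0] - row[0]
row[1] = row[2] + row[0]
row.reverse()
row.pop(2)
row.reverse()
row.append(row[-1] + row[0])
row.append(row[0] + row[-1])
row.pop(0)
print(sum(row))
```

row[-1] = row[0]-row[0] = 3-3 = 0 → [3, 0, 0]
row[1] = row[2]+row[0] = 0+3 = 3 → [3, 3, 0]
reverse → [0, 3, 3]
pop(2) removes 3 → [0, 3]
reverse → [3, 0]
append row[-1]+row[0] = 0+3 = 3 → [3, 0, 3]
append row[0]+row[-1] = 3+3 = 6 → [3, 0, 3, 6]
pop(0) removes 3 → [0, 3, 6]
sum = 9

9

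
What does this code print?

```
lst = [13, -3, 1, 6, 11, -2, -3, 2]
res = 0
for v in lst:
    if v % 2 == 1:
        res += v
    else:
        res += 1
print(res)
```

22

v=13: odd, res = 0+13 = 13
v=-3: odd, res = 13+(-3) = 10
v=1: odd, res = 10+1 = 11
v=6: not odd, res = 11+1 = 12
v=11: odd, res = 12+11 = 23
v=-2: not odd, res = 23+1 = 24
v=-3: odd, res = 24+(-3) = 21
v=2: not odd, res = 21+1 = 22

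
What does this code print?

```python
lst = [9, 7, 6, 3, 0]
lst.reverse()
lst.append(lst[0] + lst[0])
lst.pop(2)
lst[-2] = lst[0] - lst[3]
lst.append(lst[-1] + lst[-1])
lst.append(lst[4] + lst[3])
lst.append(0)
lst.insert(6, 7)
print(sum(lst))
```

-1

reverse → [0, 3, 6, 7, 9]
append lst[0]+lst[0] = 0+0 = 0 → [0, 3, 6, 7, 9, 0]
pop(2) removes 6 → [0, 3, 7, 9, 0]
lst[-2] = lst[0]-lst[3] = 0-9 = -9 → [0, 3, 7, -9, 0]
append lst[-1]+lst[-1] = 0+0 = 0 → [0, 3, 7, -9, 0, 0]
append lst[4]+lst[3] = 0+(-9) = -9 → [0, 3, 7, -9, 0, 0, -9]
append 0 → [0, 3, 7, -9, 0, 0, -9, 0]
insert 7 at 6 → [0, 3, 7, -9, 0, 0, 7, -9, 0]
sum = -1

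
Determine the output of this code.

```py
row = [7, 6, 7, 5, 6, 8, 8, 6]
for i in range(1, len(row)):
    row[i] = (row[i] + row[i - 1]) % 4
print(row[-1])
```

i=1: row[1] = (6+7)%4 = 1 → [7, 1, 7, 5, 6, 8, 8, 6]
i=2: row[2] = (7+1)%4 = 0 → [7, 1, 0, 5, 6, 8, 8, 6]
i=3: row[3] = (5+0)%4 = 1 → [7, 1, 0, 1, 6, 8, 8, 6]
i=4: row[4] = (6+1)%4 = 3 → [7, 1, 0, 1, 3, 8, 8, 6]
i=5: row[5] = (8+3)%4 = 3 → [7, 1, 0, 1, 3, 3, 8, 6]
i=6: row[6] = (8+3)%4 = 3 → [7, 1, 0, 1, 3, 3, 3, 6]
i=7: row[7] = (6+3)%4 = 1 → [7, 1, 0, 1, 3, 3, 3, 1]

1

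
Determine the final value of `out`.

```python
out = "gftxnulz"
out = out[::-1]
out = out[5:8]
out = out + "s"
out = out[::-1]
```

reverse → 'zlunxtfg'
slice [5:8] → 'tfg'
+ 's' → 'tfgs'
reverse → 'sgft'

'sgft'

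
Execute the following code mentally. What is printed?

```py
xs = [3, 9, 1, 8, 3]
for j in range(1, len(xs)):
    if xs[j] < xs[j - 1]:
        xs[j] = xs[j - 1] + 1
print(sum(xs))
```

45

j=1: 9>=3, unchanged → [3, 9, 1, 8, 3]
j=2: 1<9, xs[2] = 9+1 = 10 → [3, 9, 10, 8, 3]
j=3: 8<10, xs[3] = 10+1 = 11 → [3, 9, 10, 11, 3]
j=4: 3<11, xs[4] = 11+1 = 12 → [3, 9, 10, 11, 12]
sum = 45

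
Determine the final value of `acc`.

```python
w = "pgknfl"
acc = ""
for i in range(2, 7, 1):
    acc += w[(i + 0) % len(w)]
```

i=2: add w[2]='k' → 'k'
i=3: add w[3]='n' → 'kn'
i=4: add w[4]='f' → 'knf'
i=5: add w[5]='l' → 'knfl'
i=6: add w[0]='p' → 'knflp'

'knflp'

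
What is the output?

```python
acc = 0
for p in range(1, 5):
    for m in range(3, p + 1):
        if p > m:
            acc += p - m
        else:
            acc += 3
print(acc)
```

p=3,m=3: not 3>3, acc = 0+3 = 3
p=4,m=3: 4>3, acc = 3+1 = 4
p=4,m=4: not 4>4, acc = 4+3 = 7

7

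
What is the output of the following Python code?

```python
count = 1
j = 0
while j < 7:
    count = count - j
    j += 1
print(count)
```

j=0: count = 1-0 = 1
j=1: count = 1-1 = 0
j=2: count = 0-2 = -2
j=3: count = (-2)-3 = -5
j=4: count = (-5)-4 = -9
j=5: count = (-9)-5 = -14
j=6: count = (-14)-6 = -20

-20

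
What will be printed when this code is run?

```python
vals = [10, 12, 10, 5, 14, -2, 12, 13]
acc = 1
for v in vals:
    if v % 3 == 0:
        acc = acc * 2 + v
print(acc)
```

40

v=10: not %3==0
v=12: %3==0, acc = 1*2+12 = 14
v=10: not %3==0
v=5: not %3==0
v=14: not %3==0
v=-2: not %3==0
v=12: %3==0, acc = 14*2+12 = 40
v=13: not %3==0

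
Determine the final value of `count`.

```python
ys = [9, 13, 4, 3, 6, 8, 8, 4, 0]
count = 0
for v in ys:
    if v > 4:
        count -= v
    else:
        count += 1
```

-40

v=9: >4, count = 0-9 = -9
v=13: >4, count = (-9)-13 = -22
v=4: not >4, count = (-22)+1 = -21
v=3: not >4, count = (-21)+1 = -20
v=6: >4, count = (-20)-6 = -26
v=8: >4, count = (-26)-8 = -34
v=8: >4, count = (-34)-8 = -42
v=4: not >4, count = (-42)+1 = -41
v=0: not >4, count = (-41)+1 = -40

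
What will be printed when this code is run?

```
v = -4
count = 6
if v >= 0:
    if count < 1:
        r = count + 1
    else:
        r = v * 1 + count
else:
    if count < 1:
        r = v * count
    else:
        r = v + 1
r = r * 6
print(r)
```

-18

v=-4, count=6
v >= 0 is False; count < 1 is False
→ r = v + 1 = -3
r = (-3)*6 = -18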